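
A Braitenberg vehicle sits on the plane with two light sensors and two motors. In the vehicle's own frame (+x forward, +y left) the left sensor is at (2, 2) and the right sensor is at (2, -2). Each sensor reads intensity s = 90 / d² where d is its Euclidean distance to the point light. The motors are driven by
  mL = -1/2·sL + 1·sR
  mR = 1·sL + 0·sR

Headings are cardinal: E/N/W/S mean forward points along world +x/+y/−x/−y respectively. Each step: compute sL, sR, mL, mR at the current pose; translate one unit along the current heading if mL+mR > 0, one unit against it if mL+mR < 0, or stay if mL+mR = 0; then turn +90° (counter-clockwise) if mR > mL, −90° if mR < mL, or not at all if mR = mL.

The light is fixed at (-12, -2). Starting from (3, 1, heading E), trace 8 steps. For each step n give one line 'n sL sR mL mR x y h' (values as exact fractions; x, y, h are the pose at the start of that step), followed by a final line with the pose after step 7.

n=0: pose=(3,1,E); sL=45/157, sR=9/29; mL=1521/9106, mR=45/157; mL+mR=4131/9106 → advance +1; mR−mL=1089/9106 → turn +1·90°
n=1: pose=(4,1,N); sL=90/221, sR=90/349; mL=4185/77129, mR=90/221; mL+mR=35595/77129 → advance +1; mR−mL=27225/77129 → turn +1·90°
n=2: pose=(4,2,W); sL=9/20, sR=45/116; mL=189/1160, mR=9/20; mL+mR=711/1160 → advance +1; mR−mL=333/1160 → turn +1·90°
n=3: pose=(3,2,S); sL=90/293, sR=90/173; mL=18585/50689, mR=90/293; mL+mR=34155/50689 → advance +1; mR−mL=-3015/50689 → turn -1·90°
n=4: pose=(3,1,W); sL=9/17, sR=45/97; mL=657/3298, mR=9/17; mL+mR=2403/3298 → advance +1; mR−mL=1089/3298 → turn +1·90°
n=5: pose=(2,1,S); sL=90/257, sR=18/29; mL=3321/7453, mR=90/257; mL+mR=5931/7453 → advance +1; mR−mL=-711/7453 → turn -1·90°
n=6: pose=(2,0,W); sL=5/8, sR=9/16; mL=1/4, mR=5/8; mL+mR=7/8 → advance +1; mR−mL=3/8 → turn +1·90°
n=7: pose=(1,0,S); sL=2/5, sR=90/121; mL=329/605, mR=2/5; mL+mR=571/605 → advance +1; mR−mL=-87/605 → turn -1·90°

0 45/157 9/29 1521/9106 45/157 3 1 E
1 90/221 90/349 4185/77129 90/221 4 1 N
2 9/20 45/116 189/1160 9/20 4 2 W
3 90/293 90/173 18585/50689 90/293 3 2 S
4 9/17 45/97 657/3298 9/17 3 1 W
5 90/257 18/29 3321/7453 90/257 2 1 S
6 5/8 9/16 1/4 5/8 2 0 W
7 2/5 90/121 329/605 2/5 1 0 S
final 1 -1 W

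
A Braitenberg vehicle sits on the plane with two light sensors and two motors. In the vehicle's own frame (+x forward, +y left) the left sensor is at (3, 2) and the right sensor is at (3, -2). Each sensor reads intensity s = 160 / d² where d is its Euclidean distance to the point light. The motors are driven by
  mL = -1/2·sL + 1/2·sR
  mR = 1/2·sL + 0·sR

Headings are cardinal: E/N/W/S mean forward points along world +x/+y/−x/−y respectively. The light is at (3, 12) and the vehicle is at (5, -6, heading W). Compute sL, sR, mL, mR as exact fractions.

left sensor world pos  = (2, -8); dL² = 401
right sensor world pos = (2, -4); dR² = 257
sL = 160/401 = 160/401
sR = 160/257 = 160/257
mL = -1/2·sL + 1/2·sR = 11520/103057
mR = 1/2·sL + 0·sR = 80/401

160/401 160/257 11520/103057 80/401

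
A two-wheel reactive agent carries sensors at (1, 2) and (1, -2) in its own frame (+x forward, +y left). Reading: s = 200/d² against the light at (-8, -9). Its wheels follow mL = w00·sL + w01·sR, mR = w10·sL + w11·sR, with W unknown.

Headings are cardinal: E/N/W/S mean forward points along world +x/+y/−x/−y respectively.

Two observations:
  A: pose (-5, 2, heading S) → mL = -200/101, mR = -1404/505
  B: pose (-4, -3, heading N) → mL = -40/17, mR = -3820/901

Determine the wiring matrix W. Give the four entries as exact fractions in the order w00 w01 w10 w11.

obs A: pose=(-5,2,S) → sL=8/5, sR=200/101, mL=-200/101, mR=-1404/505
obs B: pose=(-4,-3,N) → sL=200/53, sR=40/17, mL=-40/17, mR=-3820/901
sensor matrix S = [[8/5, 200/101], [200/53, 40/17]]; det S = -337408/91001
solve [mL_A; mL_B] = S·[w00; w01] and [mR_A; mR_B] = S·[w10; w11]:
  w00 = 0, w01 = -1, w10 = -1/2, w11 = -1

0 -1 -1/2 -1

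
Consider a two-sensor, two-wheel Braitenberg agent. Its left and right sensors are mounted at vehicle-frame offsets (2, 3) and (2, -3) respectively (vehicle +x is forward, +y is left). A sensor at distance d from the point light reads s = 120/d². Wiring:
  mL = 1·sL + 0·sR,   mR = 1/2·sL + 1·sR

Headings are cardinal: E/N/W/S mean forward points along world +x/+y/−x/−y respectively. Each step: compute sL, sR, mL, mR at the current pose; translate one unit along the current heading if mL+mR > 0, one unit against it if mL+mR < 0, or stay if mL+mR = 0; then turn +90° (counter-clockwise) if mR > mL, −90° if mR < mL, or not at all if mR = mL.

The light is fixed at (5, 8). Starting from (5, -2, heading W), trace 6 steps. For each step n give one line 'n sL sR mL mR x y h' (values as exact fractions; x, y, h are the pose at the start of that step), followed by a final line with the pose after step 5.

0 120/173 120/53 120/173 23940/9169 5 -2 W
1 30/37 3/4 30/37 171/148 4 -2 S
2 24/13 120/197 24/13 3924/2561 4 -3 E
3 60/89 60/89 60/89 90/89 5 -3 S
4 24/17 120/229 24/17 4788/3893 5 -4 E
5 30/53 3/5 30/53 234/265 6 -4 S
final 6 -5 E

n=0: pose=(5,-2,W); sL=120/173, sR=120/53; mL=120/173, mR=23940/9169; mL+mR=30300/9169 → advance +1; mR−mL=17580/9169 → turn +1·90°
n=1: pose=(4,-2,S); sL=30/37, sR=3/4; mL=30/37, mR=171/148; mL+mR=291/148 → advance +1; mR−mL=51/148 → turn +1·90°
n=2: pose=(4,-3,E); sL=24/13, sR=120/197; mL=24/13, mR=3924/2561; mL+mR=8652/2561 → advance +1; mR−mL=-804/2561 → turn -1·90°
n=3: pose=(5,-3,S); sL=60/89, sR=60/89; mL=60/89, mR=90/89; mL+mR=150/89 → advance +1; mR−mL=30/89 → turn +1·90°
n=4: pose=(5,-4,E); sL=24/17, sR=120/229; mL=24/17, mR=4788/3893; mL+mR=10284/3893 → advance +1; mR−mL=-708/3893 → turn -1·90°
n=5: pose=(6,-4,S); sL=30/53, sR=3/5; mL=30/53, mR=234/265; mL+mR=384/265 → advance +1; mR−mL=84/265 → turn +1·90°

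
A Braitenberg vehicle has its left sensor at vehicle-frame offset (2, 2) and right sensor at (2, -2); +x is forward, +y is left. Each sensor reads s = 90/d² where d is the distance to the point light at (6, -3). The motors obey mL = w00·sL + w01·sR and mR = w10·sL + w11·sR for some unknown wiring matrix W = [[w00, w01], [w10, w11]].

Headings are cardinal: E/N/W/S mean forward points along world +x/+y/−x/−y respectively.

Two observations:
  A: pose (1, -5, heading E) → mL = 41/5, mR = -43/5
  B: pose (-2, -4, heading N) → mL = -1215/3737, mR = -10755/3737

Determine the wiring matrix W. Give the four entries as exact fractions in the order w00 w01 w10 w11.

1 -1/2 -1/2 -1

obs A: pose=(1,-5,E) → sL=10, sR=18/5, mL=41/5, mR=-43/5
obs B: pose=(-2,-4,N) → sL=90/101, sR=90/37, mL=-1215/3737, mR=-10755/3737
sensor matrix S = [[10, 18/5], [90/101, 90/37]]; det S = 78912/3737
solve [mL_A; mL_B] = S·[w00; w01] and [mR_A; mR_B] = S·[w10; w11]:
  w00 = 1, w01 = -1/2, w10 = -1/2, w11 = -1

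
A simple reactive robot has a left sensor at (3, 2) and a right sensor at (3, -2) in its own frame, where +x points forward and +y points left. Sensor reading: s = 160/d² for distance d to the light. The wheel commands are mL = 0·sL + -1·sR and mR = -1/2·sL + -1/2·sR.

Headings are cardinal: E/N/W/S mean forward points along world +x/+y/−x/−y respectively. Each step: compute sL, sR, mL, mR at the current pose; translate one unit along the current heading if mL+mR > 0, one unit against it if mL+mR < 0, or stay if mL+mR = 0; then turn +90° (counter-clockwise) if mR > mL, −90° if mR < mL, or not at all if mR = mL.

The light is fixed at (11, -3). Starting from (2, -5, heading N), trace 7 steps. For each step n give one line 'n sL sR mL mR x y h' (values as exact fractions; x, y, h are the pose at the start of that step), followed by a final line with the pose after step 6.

n=0: pose=(2,-5,N); sL=80/61, sR=16/5; mL=-16/5, mR=-688/305; mL+mR=-1664/305 → advance -1; mR−mL=288/305 → turn +1·90°
n=1: pose=(2,-6,W); sL=160/169, sR=32/29; mL=-32/29, mR=-5024/4901; mL+mR=-10432/4901 → advance -1; mR−mL=384/4901 → turn +1·90°
n=2: pose=(3,-6,S); sL=20/9, sR=20/17; mL=-20/17, mR=-260/153; mL+mR=-440/153 → advance -1; mR−mL=-80/153 → turn -1·90°
n=3: pose=(3,-5,W); sL=160/137, sR=160/121; mL=-160/121, mR=-20640/16577; mL+mR=-42560/16577 → advance -1; mR−mL=1280/16577 → turn +1·90°
n=4: pose=(4,-5,S); sL=16/5, sR=80/53; mL=-80/53, mR=-624/265; mL+mR=-1024/265 → advance -1; mR−mL=-224/265 → turn -1·90°
n=5: pose=(4,-4,W); sL=160/109, sR=160/101; mL=-160/101, mR=-16800/11009; mL+mR=-34240/11009 → advance -1; mR−mL=640/11009 → turn +1·90°
n=6: pose=(5,-4,S); sL=5, sR=2; mL=-2, mR=-7/2; mL+mR=-11/2 → advance -1; mR−mL=-3/2 → turn -1·90°

0 80/61 16/5 -16/5 -688/305 2 -5 N
1 160/169 32/29 -32/29 -5024/4901 2 -6 W
2 20/9 20/17 -20/17 -260/153 3 -6 S
3 160/137 160/121 -160/121 -20640/16577 3 -5 W
4 16/5 80/53 -80/53 -624/265 4 -5 S
5 160/109 160/101 -160/101 -16800/11009 4 -4 W
6 5 2 -2 -7/2 5 -4 S
final 5 -3 W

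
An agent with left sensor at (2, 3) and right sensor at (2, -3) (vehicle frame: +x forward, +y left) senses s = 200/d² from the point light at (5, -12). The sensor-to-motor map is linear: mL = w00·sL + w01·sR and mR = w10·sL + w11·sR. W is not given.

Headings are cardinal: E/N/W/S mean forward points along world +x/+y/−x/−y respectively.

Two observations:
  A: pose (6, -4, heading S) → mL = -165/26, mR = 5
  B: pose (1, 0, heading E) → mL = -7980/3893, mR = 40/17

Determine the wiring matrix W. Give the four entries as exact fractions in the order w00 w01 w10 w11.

obs A: pose=(6,-4,S) → sL=50/13, sR=5, mL=-165/26, mR=5
obs B: pose=(1,0,E) → sL=200/229, sR=40/17, mL=-7980/3893, mR=40/17
sensor matrix S = [[50/13, 5], [200/229, 40/17]]; det S = 237000/50609
solve [mL_A; mL_B] = S·[w00; w01] and [mR_A; mR_B] = S·[w10; w11]:
  w00 = -1, w01 = -1/2, w10 = 0, w11 = 1

-1 -1/2 0 1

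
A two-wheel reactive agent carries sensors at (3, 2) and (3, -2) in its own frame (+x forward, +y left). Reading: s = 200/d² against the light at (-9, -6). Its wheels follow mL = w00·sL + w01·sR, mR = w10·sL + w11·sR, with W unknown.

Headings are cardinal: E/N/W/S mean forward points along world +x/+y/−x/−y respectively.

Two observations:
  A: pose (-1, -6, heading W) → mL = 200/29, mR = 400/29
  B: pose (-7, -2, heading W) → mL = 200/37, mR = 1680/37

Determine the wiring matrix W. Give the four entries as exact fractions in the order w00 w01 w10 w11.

obs A: pose=(-1,-6,W) → sL=200/29, sR=200/29, mL=200/29, mR=400/29
obs B: pose=(-7,-2,W) → sL=40, sR=200/37, mL=200/37, mR=1680/37
sensor matrix S = [[200/29, 200/29], [40, 200/37]]; det S = -256000/1073
solve [mL_A; mL_B] = S·[w00; w01] and [mR_A; mR_B] = S·[w10; w11]:
  w00 = 0, w01 = 1, w10 = 1, w11 = 1

0 1 1 1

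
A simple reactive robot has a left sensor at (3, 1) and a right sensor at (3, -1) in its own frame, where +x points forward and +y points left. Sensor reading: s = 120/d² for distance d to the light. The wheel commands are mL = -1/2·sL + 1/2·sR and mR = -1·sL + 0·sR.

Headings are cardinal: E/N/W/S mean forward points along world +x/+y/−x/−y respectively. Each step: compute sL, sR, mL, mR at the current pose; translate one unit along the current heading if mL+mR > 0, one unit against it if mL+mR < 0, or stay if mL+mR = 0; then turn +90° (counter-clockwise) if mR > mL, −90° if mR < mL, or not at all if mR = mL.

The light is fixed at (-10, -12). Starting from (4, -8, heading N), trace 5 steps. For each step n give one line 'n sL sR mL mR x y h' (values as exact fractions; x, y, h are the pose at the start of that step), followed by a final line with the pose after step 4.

0 60/109 60/137 -840/14933 -60/109 4 -8 N
1 24/61 120/293 144/17873 -24/61 4 -9 E
2 30/49 5/6 65/588 -30/49 3 -9 S
3 120/109 24/25 -192/2725 -120/109 3 -8 W
4 60/109 60/137 -840/14933 -60/109 4 -8 N
final 4 -9 E

n=0: pose=(4,-8,N); sL=60/109, sR=60/137; mL=-840/14933, mR=-60/109; mL+mR=-9060/14933 → advance -1; mR−mL=-7380/14933 → turn -1·90°
n=1: pose=(4,-9,E); sL=24/61, sR=120/293; mL=144/17873, mR=-24/61; mL+mR=-6888/17873 → advance -1; mR−mL=-7176/17873 → turn -1·90°
n=2: pose=(3,-9,S); sL=30/49, sR=5/6; mL=65/588, mR=-30/49; mL+mR=-295/588 → advance -1; mR−mL=-425/588 → turn -1·90°
n=3: pose=(3,-8,W); sL=120/109, sR=24/25; mL=-192/2725, mR=-120/109; mL+mR=-3192/2725 → advance -1; mR−mL=-2808/2725 → turn -1·90°
n=4: pose=(4,-8,N); sL=60/109, sR=60/137; mL=-840/14933, mR=-60/109; mL+mR=-9060/14933 → advance -1; mR−mL=-7380/14933 → turn -1·90°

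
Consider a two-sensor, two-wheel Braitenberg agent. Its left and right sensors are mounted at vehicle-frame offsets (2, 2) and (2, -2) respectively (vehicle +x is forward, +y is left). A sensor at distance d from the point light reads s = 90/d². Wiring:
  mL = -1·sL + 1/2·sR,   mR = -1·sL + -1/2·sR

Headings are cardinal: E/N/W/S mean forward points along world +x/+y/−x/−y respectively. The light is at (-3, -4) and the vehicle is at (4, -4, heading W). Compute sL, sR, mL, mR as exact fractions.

left sensor world pos  = (2, -6); dL² = 29
right sensor world pos = (2, -2); dR² = 29
sL = 90/29 = 90/29
sR = 90/29 = 90/29
mL = -1·sL + 1/2·sR = -45/29
mR = -1·sL + -1/2·sR = -135/29

90/29 90/29 -45/29 -135/29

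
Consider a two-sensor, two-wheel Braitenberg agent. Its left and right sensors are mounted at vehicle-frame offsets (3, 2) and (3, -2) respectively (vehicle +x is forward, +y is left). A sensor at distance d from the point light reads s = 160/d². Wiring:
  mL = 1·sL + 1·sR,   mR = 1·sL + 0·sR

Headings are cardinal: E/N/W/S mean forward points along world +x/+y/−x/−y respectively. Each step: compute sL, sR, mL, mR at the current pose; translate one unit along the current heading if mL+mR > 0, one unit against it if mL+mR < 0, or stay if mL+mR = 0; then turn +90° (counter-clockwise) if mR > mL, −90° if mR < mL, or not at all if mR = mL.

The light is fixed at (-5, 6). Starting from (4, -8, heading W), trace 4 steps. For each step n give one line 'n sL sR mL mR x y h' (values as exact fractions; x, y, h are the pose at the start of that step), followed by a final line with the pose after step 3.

0 40/73 8/9 944/657 40/73 4 -8 W
1 160/157 160/221 60480/34697 160/157 3 -8 N
2 80/121 80/173 23520/20933 80/121 3 -7 E
3 160/377 32/61 21824/22997 160/377 4 -7 S
final 4 -8 W

n=0: pose=(4,-8,W); sL=40/73, sR=8/9; mL=944/657, mR=40/73; mL+mR=1304/657 → advance +1; mR−mL=-8/9 → turn -1·90°
n=1: pose=(3,-8,N); sL=160/157, sR=160/221; mL=60480/34697, mR=160/157; mL+mR=95840/34697 → advance +1; mR−mL=-160/221 → turn -1·90°
n=2: pose=(3,-7,E); sL=80/121, sR=80/173; mL=23520/20933, mR=80/121; mL+mR=37360/20933 → advance +1; mR−mL=-80/173 → turn -1·90°
n=3: pose=(4,-7,S); sL=160/377, sR=32/61; mL=21824/22997, mR=160/377; mL+mR=31584/22997 → advance +1; mR−mL=-32/61 → turn -1·90°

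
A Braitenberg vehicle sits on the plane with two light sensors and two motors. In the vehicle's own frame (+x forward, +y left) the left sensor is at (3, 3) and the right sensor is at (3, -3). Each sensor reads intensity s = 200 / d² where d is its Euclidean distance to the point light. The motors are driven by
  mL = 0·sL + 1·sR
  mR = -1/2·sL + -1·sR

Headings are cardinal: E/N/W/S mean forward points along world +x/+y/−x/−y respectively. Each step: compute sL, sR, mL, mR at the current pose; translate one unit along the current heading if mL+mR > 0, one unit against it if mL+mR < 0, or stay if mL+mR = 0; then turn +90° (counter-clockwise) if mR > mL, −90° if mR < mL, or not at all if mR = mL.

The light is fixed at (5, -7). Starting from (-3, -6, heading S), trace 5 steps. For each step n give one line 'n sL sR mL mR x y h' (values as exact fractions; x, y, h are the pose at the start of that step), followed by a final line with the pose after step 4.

0 200/29 8/5 8/5 -732/145 -3 -6 S
1 100/61 100/73 100/73 -9750/4453 -3 -5 W
2 8/5 200/41 200/41 -1164/205 -2 -5 N
3 25/4 10 10 -105/8 -2 -6 E
4 200/29 8/5 8/5 -732/145 -3 -6 S
final -3 -5 W

n=0: pose=(-3,-6,S); sL=200/29, sR=8/5; mL=8/5, mR=-732/145; mL+mR=-100/29 → advance -1; mR−mL=-964/145 → turn -1·90°
n=1: pose=(-3,-5,W); sL=100/61, sR=100/73; mL=100/73, mR=-9750/4453; mL+mR=-50/61 → advance -1; mR−mL=-15850/4453 → turn -1·90°
n=2: pose=(-2,-5,N); sL=8/5, sR=200/41; mL=200/41, mR=-1164/205; mL+mR=-4/5 → advance -1; mR−mL=-2164/205 → turn -1·90°
n=3: pose=(-2,-6,E); sL=25/4, sR=10; mL=10, mR=-105/8; mL+mR=-25/8 → advance -1; mR−mL=-185/8 → turn -1·90°
n=4: pose=(-3,-6,S); sL=200/29, sR=8/5; mL=8/5, mR=-732/145; mL+mR=-100/29 → advance -1; mR−mL=-964/145 → turn -1·90°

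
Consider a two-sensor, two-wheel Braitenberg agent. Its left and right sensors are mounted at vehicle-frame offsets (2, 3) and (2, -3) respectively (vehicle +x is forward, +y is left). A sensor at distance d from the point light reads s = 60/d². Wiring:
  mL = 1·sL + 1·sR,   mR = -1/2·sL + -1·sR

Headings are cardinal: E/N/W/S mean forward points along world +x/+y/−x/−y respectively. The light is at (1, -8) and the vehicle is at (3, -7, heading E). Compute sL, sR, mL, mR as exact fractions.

15/8 3 39/8 -63/16

left sensor world pos  = (5, -4); dL² = 32
right sensor world pos = (5, -10); dR² = 20
sL = 60/32 = 15/8
sR = 60/20 = 3
mL = 1·sL + 1·sR = 39/8
mR = -1/2·sL + -1·sR = -63/16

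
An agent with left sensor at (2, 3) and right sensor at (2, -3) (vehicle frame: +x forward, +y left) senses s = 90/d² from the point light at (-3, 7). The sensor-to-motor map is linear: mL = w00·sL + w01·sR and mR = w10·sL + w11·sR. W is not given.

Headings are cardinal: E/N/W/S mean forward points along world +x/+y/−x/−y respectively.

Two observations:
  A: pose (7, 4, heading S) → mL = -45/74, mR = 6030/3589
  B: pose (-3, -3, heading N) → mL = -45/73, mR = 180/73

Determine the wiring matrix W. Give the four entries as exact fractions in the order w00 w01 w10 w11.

0 -1/2 1 1

obs A: pose=(7,4,S) → sL=45/97, sR=45/37, mL=-45/74, mR=6030/3589
obs B: pose=(-3,-3,N) → sL=90/73, sR=90/73, mL=-45/73, mR=180/73
sensor matrix S = [[45/97, 45/37], [90/73, 90/73]]; det S = -243000/261997
solve [mL_A; mL_B] = S·[w00; w01] and [mR_A; mR_B] = S·[w10; w11]:
  w00 = 0, w01 = -1/2, w10 = 1, w11 = 1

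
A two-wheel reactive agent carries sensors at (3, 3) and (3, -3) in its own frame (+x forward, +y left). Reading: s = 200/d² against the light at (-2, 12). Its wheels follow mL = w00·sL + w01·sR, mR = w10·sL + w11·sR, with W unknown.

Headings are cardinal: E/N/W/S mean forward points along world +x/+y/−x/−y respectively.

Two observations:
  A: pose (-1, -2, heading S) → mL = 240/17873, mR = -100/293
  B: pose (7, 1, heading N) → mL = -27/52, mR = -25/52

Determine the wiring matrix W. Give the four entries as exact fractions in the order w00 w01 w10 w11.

obs A: pose=(-1,-2,S) → sL=40/61, sR=200/293, mL=240/17873, mR=-100/293
obs B: pose=(7,1,N) → sL=2, sR=25/26, mL=-27/52, mR=-25/52
sensor matrix S = [[40/61, 200/293], [2, 25/26]]; det S = -170700/232349
solve [mL_A; mL_B] = S·[w00; w01] and [mR_A; mR_B] = S·[w10; w11]:
  w00 = -1/2, w01 = 1/2, w10 = 0, w11 = -1/2

-1/2 1/2 0 -1/2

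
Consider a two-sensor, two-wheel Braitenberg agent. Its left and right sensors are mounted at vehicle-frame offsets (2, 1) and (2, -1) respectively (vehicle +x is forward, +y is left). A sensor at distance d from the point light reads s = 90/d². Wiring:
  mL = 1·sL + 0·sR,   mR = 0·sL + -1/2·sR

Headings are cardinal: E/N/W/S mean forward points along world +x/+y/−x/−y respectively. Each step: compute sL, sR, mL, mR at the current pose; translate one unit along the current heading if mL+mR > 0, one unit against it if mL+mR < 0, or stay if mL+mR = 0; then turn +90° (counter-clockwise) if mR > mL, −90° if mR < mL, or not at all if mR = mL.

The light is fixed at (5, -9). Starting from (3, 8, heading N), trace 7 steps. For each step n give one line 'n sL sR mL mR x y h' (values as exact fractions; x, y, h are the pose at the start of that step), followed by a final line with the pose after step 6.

0 9/37 45/181 9/37 -45/362 3 8 N
1 90/361 90/289 90/361 -45/289 3 9 E
2 45/128 9/26 45/128 -9/52 4 9 S
3 18/53 10/37 18/53 -5/37 4 8 W
4 9/37 45/181 9/37 -45/362 3 8 N
5 90/361 90/289 90/361 -45/289 3 9 E
6 45/128 9/26 45/128 -9/52 4 9 S
final 4 8 W

n=0: pose=(3,8,N); sL=9/37, sR=45/181; mL=9/37, mR=-45/362; mL+mR=1593/13394 → advance +1; mR−mL=-4923/13394 → turn -1·90°
n=1: pose=(3,9,E); sL=90/361, sR=90/289; mL=90/361, mR=-45/289; mL+mR=9765/104329 → advance +1; mR−mL=-42255/104329 → turn -1·90°
n=2: pose=(4,9,S); sL=45/128, sR=9/26; mL=45/128, mR=-9/52; mL+mR=297/1664 → advance +1; mR−mL=-873/1664 → turn -1·90°
n=3: pose=(4,8,W); sL=18/53, sR=10/37; mL=18/53, mR=-5/37; mL+mR=401/1961 → advance +1; mR−mL=-931/1961 → turn -1·90°
n=4: pose=(3,8,N); sL=9/37, sR=45/181; mL=9/37, mR=-45/362; mL+mR=1593/13394 → advance +1; mR−mL=-4923/13394 → turn -1·90°
n=5: pose=(3,9,E); sL=90/361, sR=90/289; mL=90/361, mR=-45/289; mL+mR=9765/104329 → advance +1; mR−mL=-42255/104329 → turn -1·90°
n=6: pose=(4,9,S); sL=45/128, sR=9/26; mL=45/128, mR=-9/52; mL+mR=297/1664 → advance +1; mR−mL=-873/1664 → turn -1·90°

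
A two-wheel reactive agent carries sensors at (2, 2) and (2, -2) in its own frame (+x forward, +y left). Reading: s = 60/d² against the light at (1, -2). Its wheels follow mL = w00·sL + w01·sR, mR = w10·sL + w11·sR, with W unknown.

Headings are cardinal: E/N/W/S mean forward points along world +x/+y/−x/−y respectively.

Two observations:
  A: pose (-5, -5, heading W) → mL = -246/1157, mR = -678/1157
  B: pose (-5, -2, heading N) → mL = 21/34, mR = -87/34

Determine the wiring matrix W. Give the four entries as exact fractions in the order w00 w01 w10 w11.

obs A: pose=(-5,-5,W) → sL=60/89, sR=12/13, mL=-246/1157, mR=-678/1157
obs B: pose=(-5,-2,N) → sL=15/17, sR=3, mL=21/34, mR=-87/34
sensor matrix S = [[60/89, 12/13], [15/17, 3]]; det S = 23760/19669
solve [mL_A; mL_B] = S·[w00; w01] and [mR_A; mR_B] = S·[w10; w11]:
  w00 = -1, w01 = 1/2, w10 = 1/2, w11 = -1

-1 1/2 1/2 -1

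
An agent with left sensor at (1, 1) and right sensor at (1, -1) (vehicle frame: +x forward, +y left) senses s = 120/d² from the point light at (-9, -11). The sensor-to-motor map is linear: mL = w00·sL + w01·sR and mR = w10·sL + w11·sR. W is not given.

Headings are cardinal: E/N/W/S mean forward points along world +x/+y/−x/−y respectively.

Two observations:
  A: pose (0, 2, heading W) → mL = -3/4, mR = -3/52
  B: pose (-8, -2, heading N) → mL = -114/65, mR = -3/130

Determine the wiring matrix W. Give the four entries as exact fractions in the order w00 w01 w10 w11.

-1/2 -1 -1/2 1/2

obs A: pose=(0,2,W) → sL=15/26, sR=6/13, mL=-3/4, mR=-3/52
obs B: pose=(-8,-2,N) → sL=6/5, sR=15/13, mL=-114/65, mR=-3/130
sensor matrix S = [[15/26, 6/13], [6/5, 15/13]]; det S = 189/1690
solve [mL_A; mL_B] = S·[w00; w01] and [mR_A; mR_B] = S·[w10; w11]:
  w00 = -1/2, w01 = -1, w10 = -1/2, w11 = 1/2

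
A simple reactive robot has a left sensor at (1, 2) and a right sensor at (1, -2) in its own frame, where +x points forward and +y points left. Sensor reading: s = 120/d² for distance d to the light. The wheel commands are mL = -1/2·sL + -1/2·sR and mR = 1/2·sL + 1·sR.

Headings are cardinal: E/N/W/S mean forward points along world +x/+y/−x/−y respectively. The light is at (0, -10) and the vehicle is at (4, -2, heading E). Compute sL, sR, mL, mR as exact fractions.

left sensor world pos  = (5, 0); dL² = 125
right sensor world pos = (5, -4); dR² = 61
sL = 120/125 = 24/25
sR = 120/61 = 120/61
mL = -1/2·sL + -1/2·sR = -2232/1525
mR = 1/2·sL + 1·sR = 3732/1525

24/25 120/61 -2232/1525 3732/1525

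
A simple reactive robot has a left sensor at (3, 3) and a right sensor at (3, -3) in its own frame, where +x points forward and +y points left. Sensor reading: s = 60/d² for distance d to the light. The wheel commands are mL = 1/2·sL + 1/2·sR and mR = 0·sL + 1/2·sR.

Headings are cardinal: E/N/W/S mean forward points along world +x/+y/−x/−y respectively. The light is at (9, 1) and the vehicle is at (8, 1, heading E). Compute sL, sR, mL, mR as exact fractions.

60/13 60/13 60/13 30/13

left sensor world pos  = (11, 4); dL² = 13
right sensor world pos = (11, -2); dR² = 13
sL = 60/13 = 60/13
sR = 60/13 = 60/13
mL = 1/2·sL + 1/2·sR = 60/13
mR = 0·sL + 1/2·sR = 30/13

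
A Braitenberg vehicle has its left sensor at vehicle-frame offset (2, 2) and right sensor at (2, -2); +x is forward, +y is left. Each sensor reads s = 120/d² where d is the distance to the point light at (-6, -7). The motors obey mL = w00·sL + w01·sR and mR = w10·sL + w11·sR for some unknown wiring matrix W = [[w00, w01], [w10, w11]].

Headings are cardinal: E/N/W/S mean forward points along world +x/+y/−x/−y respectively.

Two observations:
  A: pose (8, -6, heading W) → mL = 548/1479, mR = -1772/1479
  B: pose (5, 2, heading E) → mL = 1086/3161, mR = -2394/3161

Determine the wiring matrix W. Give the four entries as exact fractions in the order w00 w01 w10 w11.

obs A: pose=(8,-6,W) → sL=24/29, sR=40/51, mL=548/1479, mR=-1772/1479
obs B: pose=(5,2,E) → sL=12/29, sR=60/109, mL=1086/3161, mR=-2394/3161
sensor matrix S = [[24/29, 40/51], [12/29, 60/109]]; det S = 7040/53737
solve [mL_A; mL_B] = S·[w00; w01] and [mR_A; mR_B] = S·[w10; w11]:
  w00 = -1/2, w01 = 1, w10 = -1/2, w11 = -1

-1/2 1 -1/2 -1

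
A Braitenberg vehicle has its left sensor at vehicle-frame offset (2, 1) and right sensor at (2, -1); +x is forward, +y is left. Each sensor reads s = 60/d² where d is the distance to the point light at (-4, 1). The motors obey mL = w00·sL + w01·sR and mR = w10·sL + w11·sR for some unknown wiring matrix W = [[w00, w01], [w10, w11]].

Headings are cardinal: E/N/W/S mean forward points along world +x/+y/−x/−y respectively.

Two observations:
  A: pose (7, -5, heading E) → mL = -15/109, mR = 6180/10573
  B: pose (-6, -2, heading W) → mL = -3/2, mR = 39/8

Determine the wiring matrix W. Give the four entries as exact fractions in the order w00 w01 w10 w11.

0 -1/2 1 1

obs A: pose=(7,-5,E) → sL=30/97, sR=30/109, mL=-15/109, mR=6180/10573
obs B: pose=(-6,-2,W) → sL=15/8, sR=3, mL=-3/2, mR=39/8
sensor matrix S = [[30/97, 30/109], [15/8, 3]]; det S = 17415/42292
solve [mL_A; mL_B] = S·[w00; w01] and [mR_A; mR_B] = S·[w10; w11]:
  w00 = 0, w01 = -1/2, w10 = 1, w11 = 1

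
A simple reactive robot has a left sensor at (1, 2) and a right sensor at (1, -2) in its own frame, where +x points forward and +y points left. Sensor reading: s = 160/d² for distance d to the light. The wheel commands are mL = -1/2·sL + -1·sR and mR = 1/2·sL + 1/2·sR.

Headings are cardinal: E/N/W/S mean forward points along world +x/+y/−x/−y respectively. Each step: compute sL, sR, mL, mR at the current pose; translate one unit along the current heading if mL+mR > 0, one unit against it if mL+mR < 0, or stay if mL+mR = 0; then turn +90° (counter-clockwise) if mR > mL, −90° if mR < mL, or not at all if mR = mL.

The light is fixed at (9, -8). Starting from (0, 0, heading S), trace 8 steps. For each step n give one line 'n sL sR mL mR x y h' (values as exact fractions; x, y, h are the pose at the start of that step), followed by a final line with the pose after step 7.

0 80/49 16/17 -1464/833 1072/833 0 0 S
1 32/37 160/113 -7728/4181 4768/4181 0 1 E
2 40/61 40/41 -3260/2501 2040/2501 -1 1 N
3 160/157 160/221 -42800/34697 30240/34697 -1 0 W
4 80/49 16/17 -1464/833 1072/833 0 0 S
5 32/37 160/113 -7728/4181 4768/4181 0 1 E
6 40/61 40/41 -3260/2501 2040/2501 -1 1 N
7 160/157 160/221 -42800/34697 30240/34697 -1 0 W
final 0 0 S

n=0: pose=(0,0,S); sL=80/49, sR=16/17; mL=-1464/833, mR=1072/833; mL+mR=-8/17 → advance -1; mR−mL=2536/833 → turn +1·90°
n=1: pose=(0,1,E); sL=32/37, sR=160/113; mL=-7728/4181, mR=4768/4181; mL+mR=-80/113 → advance -1; mR−mL=12496/4181 → turn +1·90°
n=2: pose=(-1,1,N); sL=40/61, sR=40/41; mL=-3260/2501, mR=2040/2501; mL+mR=-20/41 → advance -1; mR−mL=5300/2501 → turn +1·90°
n=3: pose=(-1,0,W); sL=160/157, sR=160/221; mL=-42800/34697, mR=30240/34697; mL+mR=-80/221 → advance -1; mR−mL=73040/34697 → turn +1·90°
n=4: pose=(0,0,S); sL=80/49, sR=16/17; mL=-1464/833, mR=1072/833; mL+mR=-8/17 → advance -1; mR−mL=2536/833 → turn +1·90°
n=5: pose=(0,1,E); sL=32/37, sR=160/113; mL=-7728/4181, mR=4768/4181; mL+mR=-80/113 → advance -1; mR−mL=12496/4181 → turn +1·90°
n=6: pose=(-1,1,N); sL=40/61, sR=40/41; mL=-3260/2501, mR=2040/2501; mL+mR=-20/41 → advance -1; mR−mL=5300/2501 → turn +1·90°
n=7: pose=(-1,0,W); sL=160/157, sR=160/221; mL=-42800/34697, mR=30240/34697; mL+mR=-80/221 → advance -1; mR−mL=73040/34697 → turn +1·90°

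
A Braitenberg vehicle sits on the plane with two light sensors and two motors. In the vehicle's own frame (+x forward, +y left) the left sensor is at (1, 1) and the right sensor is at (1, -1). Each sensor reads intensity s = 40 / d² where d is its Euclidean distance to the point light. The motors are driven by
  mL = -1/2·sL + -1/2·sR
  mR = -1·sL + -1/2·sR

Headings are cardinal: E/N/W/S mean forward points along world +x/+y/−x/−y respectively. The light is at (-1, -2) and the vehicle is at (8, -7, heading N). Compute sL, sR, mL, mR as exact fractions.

left sensor world pos  = (7, -6); dL² = 80
right sensor world pos = (9, -6); dR² = 116
sL = 40/80 = 1/2
sR = 40/116 = 10/29
mL = -1/2·sL + -1/2·sR = -49/116
mR = -1·sL + -1/2·sR = -39/58

1/2 10/29 -49/116 -39/58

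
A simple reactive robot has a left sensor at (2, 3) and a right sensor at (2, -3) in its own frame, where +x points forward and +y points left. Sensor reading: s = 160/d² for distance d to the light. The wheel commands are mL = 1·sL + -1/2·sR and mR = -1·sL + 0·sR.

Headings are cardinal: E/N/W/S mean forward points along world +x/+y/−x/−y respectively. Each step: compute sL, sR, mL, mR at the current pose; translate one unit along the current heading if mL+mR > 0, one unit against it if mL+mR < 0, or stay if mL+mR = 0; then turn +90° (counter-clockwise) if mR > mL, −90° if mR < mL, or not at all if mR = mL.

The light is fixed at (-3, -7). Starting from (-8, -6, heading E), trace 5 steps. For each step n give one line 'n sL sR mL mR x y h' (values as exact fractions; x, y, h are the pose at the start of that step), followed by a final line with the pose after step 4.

0 32/5 160/13 16/65 -32/5 -8 -6 E
1 16 80/41 616/41 -16 -9 -6 S
2 32/13 160/89 1808/1157 -32/13 -9 -5 W
3 2 8 -2 -2 -8 -5 N
4 160/73 160/13 -3760/949 -160/73 -8 -6 N
final -8 -7 W

n=0: pose=(-8,-6,E); sL=32/5, sR=160/13; mL=16/65, mR=-32/5; mL+mR=-80/13 → advance -1; mR−mL=-432/65 → turn -1·90°
n=1: pose=(-9,-6,S); sL=16, sR=80/41; mL=616/41, mR=-16; mL+mR=-40/41 → advance -1; mR−mL=-1272/41 → turn -1·90°
n=2: pose=(-9,-5,W); sL=32/13, sR=160/89; mL=1808/1157, mR=-32/13; mL+mR=-80/89 → advance -1; mR−mL=-4656/1157 → turn -1·90°
n=3: pose=(-8,-5,N); sL=2, sR=8; mL=-2, mR=-2; mL+mR=-4 → advance -1; mR−mL=0 → turn +0·90°
n=4: pose=(-8,-6,N); sL=160/73, sR=160/13; mL=-3760/949, mR=-160/73; mL+mR=-80/13 → advance -1; mR−mL=1680/949 → turn +1·90°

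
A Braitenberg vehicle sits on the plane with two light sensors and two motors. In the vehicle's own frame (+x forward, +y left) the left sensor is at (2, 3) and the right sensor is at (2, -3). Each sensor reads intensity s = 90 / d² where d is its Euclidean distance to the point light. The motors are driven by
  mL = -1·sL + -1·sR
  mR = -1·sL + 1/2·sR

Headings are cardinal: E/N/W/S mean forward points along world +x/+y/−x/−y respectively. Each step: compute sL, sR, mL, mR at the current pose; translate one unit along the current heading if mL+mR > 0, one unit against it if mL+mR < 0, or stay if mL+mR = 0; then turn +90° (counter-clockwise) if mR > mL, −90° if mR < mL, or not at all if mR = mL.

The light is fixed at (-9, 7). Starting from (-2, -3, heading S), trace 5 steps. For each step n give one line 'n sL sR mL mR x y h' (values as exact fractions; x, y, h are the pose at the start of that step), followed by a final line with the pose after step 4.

0 45/122 9/16 -909/976 -171/1952 -2 -3 S
1 10/13 2/5 -76/65 -37/65 -2 -2 E
2 45/29 9/13 -846/377 -909/754 -3 -2 N
3 18/37 18/13 -900/481 99/481 -3 -3 W
4 45/122 9/16 -909/976 -171/1952 -2 -3 S
final -2 -2 E

n=0: pose=(-2,-3,S); sL=45/122, sR=9/16; mL=-909/976, mR=-171/1952; mL+mR=-1989/1952 → advance -1; mR−mL=27/32 → turn +1·90°
n=1: pose=(-2,-2,E); sL=10/13, sR=2/5; mL=-76/65, mR=-37/65; mL+mR=-113/65 → advance -1; mR−mL=3/5 → turn +1·90°
n=2: pose=(-3,-2,N); sL=45/29, sR=9/13; mL=-846/377, mR=-909/754; mL+mR=-2601/754 → advance -1; mR−mL=27/26 → turn +1·90°
n=3: pose=(-3,-3,W); sL=18/37, sR=18/13; mL=-900/481, mR=99/481; mL+mR=-801/481 → advance -1; mR−mL=27/13 → turn +1·90°
n=4: pose=(-2,-3,S); sL=45/122, sR=9/16; mL=-909/976, mR=-171/1952; mL+mR=-1989/1952 → advance -1; mR−mL=27/32 → turn +1·90°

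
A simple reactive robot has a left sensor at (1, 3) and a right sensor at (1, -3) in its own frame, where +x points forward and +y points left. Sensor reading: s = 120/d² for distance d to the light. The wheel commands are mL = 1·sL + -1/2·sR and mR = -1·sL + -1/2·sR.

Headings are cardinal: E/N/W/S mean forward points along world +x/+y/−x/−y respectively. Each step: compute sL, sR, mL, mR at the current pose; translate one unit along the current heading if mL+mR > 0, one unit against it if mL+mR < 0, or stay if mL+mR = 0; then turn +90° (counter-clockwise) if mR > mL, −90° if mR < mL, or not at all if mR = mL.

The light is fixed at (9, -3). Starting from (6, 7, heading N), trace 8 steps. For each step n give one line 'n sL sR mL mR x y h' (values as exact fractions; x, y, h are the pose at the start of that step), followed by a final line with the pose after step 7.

0 120/157 120/121 5100/18997 -23940/18997 6 7 N
1 30/37 3 -51/74 -171/74 6 6 E
2 24/13 120/113 1932/1469 -3492/1469 5 6 S
3 60/37 60/97 4710/3589 -6930/3589 5 7 W
4 120/157 120/121 5100/18997 -23940/18997 6 7 N
5 30/37 3 -51/74 -171/74 6 6 E
6 24/13 120/113 1932/1469 -3492/1469 5 6 S
7 60/37 60/97 4710/3589 -6930/3589 5 7 W
final 6 7 N

n=0: pose=(6,7,N); sL=120/157, sR=120/121; mL=5100/18997, mR=-23940/18997; mL+mR=-120/121 → advance -1; mR−mL=-240/157 → turn -1·90°
n=1: pose=(6,6,E); sL=30/37, sR=3; mL=-51/74, mR=-171/74; mL+mR=-3 → advance -1; mR−mL=-60/37 → turn -1·90°
n=2: pose=(5,6,S); sL=24/13, sR=120/113; mL=1932/1469, mR=-3492/1469; mL+mR=-120/113 → advance -1; mR−mL=-48/13 → turn -1·90°
n=3: pose=(5,7,W); sL=60/37, sR=60/97; mL=4710/3589, mR=-6930/3589; mL+mR=-60/97 → advance -1; mR−mL=-120/37 → turn -1·90°
n=4: pose=(6,7,N); sL=120/157, sR=120/121; mL=5100/18997, mR=-23940/18997; mL+mR=-120/121 → advance -1; mR−mL=-240/157 → turn -1·90°
n=5: pose=(6,6,E); sL=30/37, sR=3; mL=-51/74, mR=-171/74; mL+mR=-3 → advance -1; mR−mL=-60/37 → turn -1·90°
n=6: pose=(5,6,S); sL=24/13, sR=120/113; mL=1932/1469, mR=-3492/1469; mL+mR=-120/113 → advance -1; mR−mL=-48/13 → turn -1·90°
n=7: pose=(5,7,W); sL=60/37, sR=60/97; mL=4710/3589, mR=-6930/3589; mL+mR=-60/97 → advance -1; mR−mL=-120/37 → turn -1·90°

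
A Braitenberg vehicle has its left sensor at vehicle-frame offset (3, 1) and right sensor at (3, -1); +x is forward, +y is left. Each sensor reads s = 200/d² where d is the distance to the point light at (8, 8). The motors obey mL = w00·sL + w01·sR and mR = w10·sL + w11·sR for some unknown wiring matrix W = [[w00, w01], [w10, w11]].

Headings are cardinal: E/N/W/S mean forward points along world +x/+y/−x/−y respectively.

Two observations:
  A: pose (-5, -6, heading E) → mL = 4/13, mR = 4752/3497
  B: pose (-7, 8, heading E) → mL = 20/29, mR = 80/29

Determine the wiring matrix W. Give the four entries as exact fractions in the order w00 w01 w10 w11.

obs A: pose=(-5,-6,E) → sL=200/269, sR=8/13, mL=4/13, mR=4752/3497
obs B: pose=(-7,8,E) → sL=40/29, sR=40/29, mL=20/29, mR=80/29
sensor matrix S = [[200/269, 8/13], [40/29, 40/29]]; det S = 17920/101413
solve [mL_A; mL_B] = S·[w00; w01] and [mR_A; mR_B] = S·[w10; w11]:
  w00 = 0, w01 = 1/2, w10 = 1, w11 = 1

0 1/2 1 1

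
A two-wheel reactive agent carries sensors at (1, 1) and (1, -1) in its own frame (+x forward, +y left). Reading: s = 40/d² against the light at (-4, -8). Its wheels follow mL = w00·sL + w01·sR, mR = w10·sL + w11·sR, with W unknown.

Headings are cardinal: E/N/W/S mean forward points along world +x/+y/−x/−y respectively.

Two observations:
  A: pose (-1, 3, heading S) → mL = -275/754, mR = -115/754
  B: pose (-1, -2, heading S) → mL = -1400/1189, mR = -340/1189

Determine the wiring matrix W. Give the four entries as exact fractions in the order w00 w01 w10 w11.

-1/2 -1/2 -1 1/2

obs A: pose=(-1,3,S) → sL=10/29, sR=5/13, mL=-275/754, mR=-115/754
obs B: pose=(-1,-2,S) → sL=40/41, sR=40/29, mL=-1400/1189, mR=-340/1189
sensor matrix S = [[10/29, 5/13], [40/41, 40/29]]; det S = 45000/448253
solve [mL_A; mL_B] = S·[w00; w01] and [mR_A; mR_B] = S·[w10; w11]:
  w00 = -1/2, w01 = -1/2, w10 = -1, w11 = 1/2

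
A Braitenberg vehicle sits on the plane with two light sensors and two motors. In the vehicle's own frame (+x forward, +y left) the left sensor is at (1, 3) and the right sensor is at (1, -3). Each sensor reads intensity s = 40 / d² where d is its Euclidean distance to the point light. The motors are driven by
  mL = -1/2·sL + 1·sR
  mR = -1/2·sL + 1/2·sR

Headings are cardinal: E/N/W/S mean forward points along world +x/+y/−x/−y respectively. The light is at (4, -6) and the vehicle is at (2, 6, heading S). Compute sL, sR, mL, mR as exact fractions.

20/61 20/73 490/4453 -120/4453

left sensor world pos  = (5, 5); dL² = 122
right sensor world pos = (-1, 5); dR² = 146
sL = 40/122 = 20/61
sR = 40/146 = 20/73
mL = -1/2·sL + 1·sR = 490/4453
mR = -1/2·sL + 1/2·sR = -120/4453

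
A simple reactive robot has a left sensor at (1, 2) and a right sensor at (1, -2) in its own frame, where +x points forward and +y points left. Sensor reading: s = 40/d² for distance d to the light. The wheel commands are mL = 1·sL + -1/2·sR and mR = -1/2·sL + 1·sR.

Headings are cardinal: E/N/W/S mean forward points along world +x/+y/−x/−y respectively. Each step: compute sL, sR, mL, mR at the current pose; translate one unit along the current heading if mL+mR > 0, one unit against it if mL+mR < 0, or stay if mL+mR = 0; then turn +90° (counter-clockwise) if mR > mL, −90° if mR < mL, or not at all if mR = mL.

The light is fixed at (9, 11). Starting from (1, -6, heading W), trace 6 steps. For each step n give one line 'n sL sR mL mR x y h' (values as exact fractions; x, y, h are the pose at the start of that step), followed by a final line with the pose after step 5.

0 20/221 20/153 50/1989 10/117 1 -6 W
1 40/373 8/89 2068/33197 1204/33197 0 -6 S
2 2/25 10/89 53/2225 161/2225 0 -7 W
3 8/85 8/101 468/8585 276/8585 -1 -7 S
4 20/281 4/41 258/11521 714/11521 -1 -8 W
5 40/481 40/569 13140/273689 7860/273689 -2 -8 S
final -2 -9 W

n=0: pose=(1,-6,W); sL=20/221, sR=20/153; mL=50/1989, mR=10/117; mL+mR=220/1989 → advance +1; mR−mL=40/663 → turn +1·90°
n=1: pose=(0,-6,S); sL=40/373, sR=8/89; mL=2068/33197, mR=1204/33197; mL+mR=3272/33197 → advance +1; mR−mL=-864/33197 → turn -1·90°
n=2: pose=(0,-7,W); sL=2/25, sR=10/89; mL=53/2225, mR=161/2225; mL+mR=214/2225 → advance +1; mR−mL=108/2225 → turn +1·90°
n=3: pose=(-1,-7,S); sL=8/85, sR=8/101; mL=468/8585, mR=276/8585; mL+mR=744/8585 → advance +1; mR−mL=-192/8585 → turn -1·90°
n=4: pose=(-1,-8,W); sL=20/281, sR=4/41; mL=258/11521, mR=714/11521; mL+mR=972/11521 → advance +1; mR−mL=456/11521 → turn +1·90°
n=5: pose=(-2,-8,S); sL=40/481, sR=40/569; mL=13140/273689, mR=7860/273689; mL+mR=21000/273689 → advance +1; mR−mL=-5280/273689 → turn -1·90°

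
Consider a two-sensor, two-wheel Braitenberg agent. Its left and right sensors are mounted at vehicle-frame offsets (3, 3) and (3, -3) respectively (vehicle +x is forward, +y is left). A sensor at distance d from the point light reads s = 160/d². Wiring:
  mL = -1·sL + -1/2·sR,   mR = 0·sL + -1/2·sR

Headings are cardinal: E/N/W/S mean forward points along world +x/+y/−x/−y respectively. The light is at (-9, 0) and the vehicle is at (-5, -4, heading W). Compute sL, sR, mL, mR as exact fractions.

16/5 80 -216/5 -40

left sensor world pos  = (-8, -7); dL² = 50
right sensor world pos = (-8, -1); dR² = 2
sL = 160/50 = 16/5
sR = 160/2 = 80
mL = -1·sL + -1/2·sR = -216/5
mR = 0·sL + -1/2·sR = -40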